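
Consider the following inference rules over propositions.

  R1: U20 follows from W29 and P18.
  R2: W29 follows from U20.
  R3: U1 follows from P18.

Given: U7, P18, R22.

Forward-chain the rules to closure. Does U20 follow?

U20 would need W29 and P18 (R1), but W29 is never established.

No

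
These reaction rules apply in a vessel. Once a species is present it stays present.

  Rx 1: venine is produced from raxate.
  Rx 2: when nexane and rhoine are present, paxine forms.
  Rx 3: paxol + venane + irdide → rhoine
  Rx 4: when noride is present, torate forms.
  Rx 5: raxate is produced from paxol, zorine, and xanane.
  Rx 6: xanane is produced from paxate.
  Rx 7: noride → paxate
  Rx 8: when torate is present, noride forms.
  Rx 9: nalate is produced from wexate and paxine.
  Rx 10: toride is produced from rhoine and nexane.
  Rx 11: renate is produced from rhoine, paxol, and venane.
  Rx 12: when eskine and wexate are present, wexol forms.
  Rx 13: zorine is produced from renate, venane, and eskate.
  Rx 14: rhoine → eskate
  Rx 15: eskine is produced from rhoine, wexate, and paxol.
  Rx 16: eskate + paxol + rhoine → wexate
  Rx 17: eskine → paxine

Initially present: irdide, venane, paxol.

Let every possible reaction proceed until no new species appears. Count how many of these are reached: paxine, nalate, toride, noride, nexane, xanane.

paxol, venane, and irdide present → rhoine forms (Rx 3).
rhoine present → eskate forms (Rx 14).
eskate, paxol, and rhoine present → wexate forms (Rx 16).
rhoine, wexate, and paxol present → eskine forms (Rx 15).
eskine present → paxine forms (Rx 17).
wexate and paxine present → nalate forms (Rx 9).
paxine: reached.
nalate: reached.
toride would need rhoine and nexane (Rx 10), but nexane never forms.
noride would need torate (Rx 8), but torate never forms.
No rule produces nexane, and it is not given.
xanane would need paxate (Rx 6), but paxate never forms.
Reached: paxine and nalate — 2 of the 6.

2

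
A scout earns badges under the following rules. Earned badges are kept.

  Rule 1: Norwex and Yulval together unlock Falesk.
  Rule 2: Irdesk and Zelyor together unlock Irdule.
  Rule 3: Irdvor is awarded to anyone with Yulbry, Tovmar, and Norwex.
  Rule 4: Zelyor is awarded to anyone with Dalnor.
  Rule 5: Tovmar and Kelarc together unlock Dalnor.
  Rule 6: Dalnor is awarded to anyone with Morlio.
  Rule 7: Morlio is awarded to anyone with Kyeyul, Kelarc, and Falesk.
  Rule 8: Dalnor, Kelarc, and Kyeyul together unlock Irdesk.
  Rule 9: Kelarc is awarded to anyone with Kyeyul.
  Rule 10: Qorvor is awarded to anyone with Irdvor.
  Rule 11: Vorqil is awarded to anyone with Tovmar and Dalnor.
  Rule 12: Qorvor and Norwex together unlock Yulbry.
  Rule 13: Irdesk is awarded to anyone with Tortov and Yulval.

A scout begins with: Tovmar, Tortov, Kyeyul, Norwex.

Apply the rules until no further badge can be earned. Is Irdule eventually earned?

With Kyeyul, Kelarc is earned (Rule 9).
With Tovmar and Kelarc, Dalnor is earned (Rule 5).
With Dalnor, Kelarc, and Kyeyul, Irdesk is earned (Rule 8).
With Dalnor, Zelyor is earned (Rule 4).
With Irdesk and Zelyor, Irdule is earned (Rule 2).

Yes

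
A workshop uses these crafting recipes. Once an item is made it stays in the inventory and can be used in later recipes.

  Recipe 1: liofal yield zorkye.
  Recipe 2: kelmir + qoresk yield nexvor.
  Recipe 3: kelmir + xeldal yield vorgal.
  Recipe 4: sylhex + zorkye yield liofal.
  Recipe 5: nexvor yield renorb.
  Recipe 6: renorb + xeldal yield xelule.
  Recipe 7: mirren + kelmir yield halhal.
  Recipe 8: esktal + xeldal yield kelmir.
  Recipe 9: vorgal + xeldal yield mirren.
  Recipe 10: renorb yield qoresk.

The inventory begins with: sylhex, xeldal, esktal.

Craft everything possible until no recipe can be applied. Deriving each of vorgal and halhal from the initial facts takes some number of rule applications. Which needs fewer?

vorgal

vorgal: esktal + xeldal → kelmir (Recipe 8). kelmir + xeldal → vorgal (Recipe 3). [2 rule applications]
halhal: esktal + xeldal → kelmir (Recipe 8). kelmir + xeldal → vorgal (Recipe 3). Using Recipe 9, vorgal and xeldal make mirren. mirren + kelmir → halhal (Recipe 7). [4 rule applications]
vorgal needs fewer.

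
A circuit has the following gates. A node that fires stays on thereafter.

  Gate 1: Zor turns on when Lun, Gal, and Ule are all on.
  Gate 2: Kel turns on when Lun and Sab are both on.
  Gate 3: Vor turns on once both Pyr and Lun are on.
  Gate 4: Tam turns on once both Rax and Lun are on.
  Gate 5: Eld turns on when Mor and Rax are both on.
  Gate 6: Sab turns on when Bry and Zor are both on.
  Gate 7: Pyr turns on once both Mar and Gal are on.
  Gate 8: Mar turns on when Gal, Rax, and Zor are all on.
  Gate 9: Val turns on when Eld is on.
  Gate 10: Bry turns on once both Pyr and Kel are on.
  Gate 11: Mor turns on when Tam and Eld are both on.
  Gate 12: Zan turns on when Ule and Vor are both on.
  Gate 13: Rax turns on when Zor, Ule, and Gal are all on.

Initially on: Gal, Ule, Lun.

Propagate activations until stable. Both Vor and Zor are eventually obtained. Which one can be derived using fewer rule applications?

Zor

Zor: Gate 1: Lun, Gal, and Ule on → Zor on. [1 rule application]
Vor: Lun, Gal, and Ule are on, so Zor turns on (Gate 1). Zor, Ule, and Gal are on, so Rax turns on (Gate 13). Gate 8: Gal, Rax, and Zor on → Mar on. Mar and Gal are on, so Pyr turns on (Gate 7). Pyr and Lun are on, so Vor turns on (Gate 3). [5 rule applications]
Zor needs fewer.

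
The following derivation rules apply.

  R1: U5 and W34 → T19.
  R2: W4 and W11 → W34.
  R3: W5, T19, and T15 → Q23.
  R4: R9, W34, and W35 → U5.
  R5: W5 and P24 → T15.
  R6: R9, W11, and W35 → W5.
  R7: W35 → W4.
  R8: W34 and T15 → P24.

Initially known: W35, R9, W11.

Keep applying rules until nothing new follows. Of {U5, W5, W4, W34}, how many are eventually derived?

4

R9, W11, and W35 hold, so W5 follows (R6).
From W35, R7 gives W4.
W4 and W11 hold, so W34 follows (R2).
From R9, W34, and W35, R4 gives U5.
U5: reached.
W5: reached.
W4: reached.
W34: reached.
All 4 are reached.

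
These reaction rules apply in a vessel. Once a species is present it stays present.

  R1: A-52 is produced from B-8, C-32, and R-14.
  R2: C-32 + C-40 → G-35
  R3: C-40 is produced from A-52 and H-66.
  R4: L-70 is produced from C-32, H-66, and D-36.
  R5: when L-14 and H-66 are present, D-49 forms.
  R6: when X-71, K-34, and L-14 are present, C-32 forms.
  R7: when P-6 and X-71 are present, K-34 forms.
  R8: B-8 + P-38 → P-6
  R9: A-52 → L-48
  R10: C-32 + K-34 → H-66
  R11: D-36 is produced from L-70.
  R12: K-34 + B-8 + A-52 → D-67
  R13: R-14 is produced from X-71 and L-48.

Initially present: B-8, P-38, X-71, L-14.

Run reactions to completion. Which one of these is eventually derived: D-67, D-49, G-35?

D-49

B-8 and P-38 present → P-6 forms (R8).
P-6 and X-71 present → K-34 forms (R7).
X-71, K-34, and L-14 present → C-32 forms (R6).
C-32 and K-34 present → H-66 forms (R10).
L-14 and H-66 present → D-49 forms (R5).
G-35 would need C-32 and C-40 (R2), but C-40 never forms. D-67 would need K-34, B-8, and A-52 (R12), but A-52 never forms.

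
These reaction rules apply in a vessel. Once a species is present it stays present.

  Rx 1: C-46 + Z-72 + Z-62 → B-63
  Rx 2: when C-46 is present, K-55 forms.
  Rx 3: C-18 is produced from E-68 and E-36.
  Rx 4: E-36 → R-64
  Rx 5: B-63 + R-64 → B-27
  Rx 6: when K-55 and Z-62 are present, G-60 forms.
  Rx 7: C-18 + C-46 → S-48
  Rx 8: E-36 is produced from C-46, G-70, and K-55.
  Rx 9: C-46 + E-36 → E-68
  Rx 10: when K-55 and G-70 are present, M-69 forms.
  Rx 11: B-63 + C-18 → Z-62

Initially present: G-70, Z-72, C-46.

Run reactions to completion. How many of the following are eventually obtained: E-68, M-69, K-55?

3

C-46 present → K-55 forms (Rx 2).
C-46, G-70, and K-55 present → E-36 forms (Rx 8).
K-55 and G-70 present → M-69 forms (Rx 10).
C-46 and E-36 present → E-68 forms (Rx 9).
E-68: reached.
M-69: reached.
K-55: reached.
All 3 are reached.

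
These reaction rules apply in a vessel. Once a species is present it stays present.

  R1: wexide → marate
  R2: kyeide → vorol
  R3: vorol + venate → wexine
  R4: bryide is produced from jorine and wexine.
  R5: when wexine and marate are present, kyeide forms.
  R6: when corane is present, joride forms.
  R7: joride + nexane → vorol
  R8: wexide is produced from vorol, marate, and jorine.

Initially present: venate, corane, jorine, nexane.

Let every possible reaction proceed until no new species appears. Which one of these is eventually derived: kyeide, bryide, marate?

bryide

corane present → joride forms (R6).
joride and nexane present → vorol forms (R7).
vorol and venate present → wexine forms (R3).
jorine and wexine present → bryide forms (R4).
marate would need wexide (R1), but wexide never forms. kyeide would need wexine and marate (R5), but marate never forms.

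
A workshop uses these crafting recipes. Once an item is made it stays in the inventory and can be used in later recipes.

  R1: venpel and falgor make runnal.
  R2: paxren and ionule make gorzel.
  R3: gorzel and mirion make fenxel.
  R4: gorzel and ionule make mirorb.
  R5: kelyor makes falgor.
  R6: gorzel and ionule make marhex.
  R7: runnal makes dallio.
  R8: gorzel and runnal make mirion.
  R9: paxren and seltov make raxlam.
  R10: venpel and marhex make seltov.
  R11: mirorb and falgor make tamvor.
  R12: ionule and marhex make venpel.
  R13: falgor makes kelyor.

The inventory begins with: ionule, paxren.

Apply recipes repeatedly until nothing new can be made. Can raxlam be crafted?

Yes

paxren and ionule → gorzel (R2).
Using R6, gorzel and ionule make marhex.
Using R12, ionule and marhex make venpel.
Using R10, venpel and marhex make seltov.
Using R9, paxren and seltov make raxlam.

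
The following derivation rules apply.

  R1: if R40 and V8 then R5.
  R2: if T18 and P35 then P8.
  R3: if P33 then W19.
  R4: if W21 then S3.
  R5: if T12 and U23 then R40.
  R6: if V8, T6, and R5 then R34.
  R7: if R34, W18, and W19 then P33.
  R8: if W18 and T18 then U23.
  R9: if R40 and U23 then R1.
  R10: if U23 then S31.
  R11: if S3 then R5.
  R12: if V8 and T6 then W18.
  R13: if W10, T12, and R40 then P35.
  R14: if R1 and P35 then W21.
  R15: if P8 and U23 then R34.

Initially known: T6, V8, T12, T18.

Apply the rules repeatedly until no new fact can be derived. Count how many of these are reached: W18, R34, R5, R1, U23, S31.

From V8 and T6, R12 gives W18.
W18 and T18 hold, so U23 follows (R8).
T12 and U23 hold, so R40 follows (R5).
From U23, R10 gives S31.
R40 and U23 hold, so R1 follows (R9).
R40 and V8 hold, so R5 follows (R1).
V8, T6, and R5 hold, so R34 follows (R6).
W18: reached.
R34: reached.
R5: reached.
R1: reached.
U23: reached.
S31: reached.
All 6 are reached.

6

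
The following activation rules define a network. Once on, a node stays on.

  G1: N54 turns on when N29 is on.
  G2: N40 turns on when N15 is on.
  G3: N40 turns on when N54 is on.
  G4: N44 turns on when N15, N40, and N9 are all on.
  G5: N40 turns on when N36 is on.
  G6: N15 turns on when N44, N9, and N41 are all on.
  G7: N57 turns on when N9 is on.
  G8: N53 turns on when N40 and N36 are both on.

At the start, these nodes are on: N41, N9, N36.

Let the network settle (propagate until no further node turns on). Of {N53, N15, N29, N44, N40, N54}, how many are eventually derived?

N36 is on, so N40 turns on (G5).
N40 and N36 are on, so N53 turns on (G8).
N53: reached.
N15 would need N44, N9, and N41 (G6), but N44 never turns on.
No rule produces N29, and it is not given.
N44 would need N15, N40, and N9 (G4), but N15 never turns on.
N40: reached.
N54 would need N29 (G1), but N29 never turns on.
Reached: N53 and N40 — 2 of the 6.

2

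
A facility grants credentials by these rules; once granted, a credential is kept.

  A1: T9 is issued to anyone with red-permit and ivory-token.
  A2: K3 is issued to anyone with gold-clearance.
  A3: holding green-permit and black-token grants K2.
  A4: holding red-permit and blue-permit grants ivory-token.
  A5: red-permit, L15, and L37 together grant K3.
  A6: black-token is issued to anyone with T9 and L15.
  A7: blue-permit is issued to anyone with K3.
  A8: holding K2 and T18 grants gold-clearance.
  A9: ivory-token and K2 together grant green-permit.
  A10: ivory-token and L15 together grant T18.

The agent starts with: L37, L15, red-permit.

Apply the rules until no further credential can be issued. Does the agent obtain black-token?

Holding red-permit, L15, and L37 grants K3 (A5).
Holding K3 grants blue-permit (A7).
Holding red-permit and blue-permit grants ivory-token (A4).
Holding red-permit and ivory-token grants T9 (A1).
Holding T9 and L15 grants black-token (A6).

Yes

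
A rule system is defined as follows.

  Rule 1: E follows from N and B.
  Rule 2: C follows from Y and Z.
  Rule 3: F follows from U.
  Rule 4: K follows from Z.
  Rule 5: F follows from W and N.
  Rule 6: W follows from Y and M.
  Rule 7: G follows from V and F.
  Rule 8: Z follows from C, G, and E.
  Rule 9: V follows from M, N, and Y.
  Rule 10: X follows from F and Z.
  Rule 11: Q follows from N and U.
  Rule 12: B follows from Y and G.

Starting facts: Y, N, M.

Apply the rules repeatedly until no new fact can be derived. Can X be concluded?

X would need F and Z (Rule 10), but Z is never established.

No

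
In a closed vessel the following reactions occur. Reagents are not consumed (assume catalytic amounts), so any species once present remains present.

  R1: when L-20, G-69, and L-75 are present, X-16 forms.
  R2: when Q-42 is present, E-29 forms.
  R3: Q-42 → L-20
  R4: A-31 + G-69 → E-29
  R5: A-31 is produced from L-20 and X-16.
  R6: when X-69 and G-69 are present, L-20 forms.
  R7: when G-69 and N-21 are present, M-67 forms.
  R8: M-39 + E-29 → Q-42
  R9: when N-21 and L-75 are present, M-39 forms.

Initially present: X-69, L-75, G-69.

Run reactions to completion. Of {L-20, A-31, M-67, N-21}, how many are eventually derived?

2

X-69 and G-69 present → L-20 forms (R6).
L-20, G-69, and L-75 present → X-16 forms (R1).
L-20 and X-16 present → A-31 forms (R5).
L-20: reached.
A-31: reached.
M-67 would need G-69 and N-21 (R7), but N-21 never forms.
No rule produces N-21, and it is not given.
Reached: L-20 and A-31 — 2 of the 4.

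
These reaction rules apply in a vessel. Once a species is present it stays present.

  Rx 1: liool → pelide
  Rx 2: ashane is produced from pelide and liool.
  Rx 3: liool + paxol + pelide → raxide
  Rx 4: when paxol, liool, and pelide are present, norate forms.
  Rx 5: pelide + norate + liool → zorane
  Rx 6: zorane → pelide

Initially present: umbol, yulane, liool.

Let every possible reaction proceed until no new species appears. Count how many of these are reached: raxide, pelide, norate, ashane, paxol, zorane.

2

liool present → pelide forms (Rx 1).
pelide and liool present → ashane forms (Rx 2).
raxide would need liool, paxol, and pelide (Rx 3), but paxol never forms.
pelide: reached.
norate would need paxol, liool, and pelide (Rx 4), but paxol never forms.
ashane: reached.
No rule produces paxol, and it is not given.
zorane would need pelide, norate, and liool (Rx 5), but norate never forms.
Reached: pelide and ashane — 2 of the 6.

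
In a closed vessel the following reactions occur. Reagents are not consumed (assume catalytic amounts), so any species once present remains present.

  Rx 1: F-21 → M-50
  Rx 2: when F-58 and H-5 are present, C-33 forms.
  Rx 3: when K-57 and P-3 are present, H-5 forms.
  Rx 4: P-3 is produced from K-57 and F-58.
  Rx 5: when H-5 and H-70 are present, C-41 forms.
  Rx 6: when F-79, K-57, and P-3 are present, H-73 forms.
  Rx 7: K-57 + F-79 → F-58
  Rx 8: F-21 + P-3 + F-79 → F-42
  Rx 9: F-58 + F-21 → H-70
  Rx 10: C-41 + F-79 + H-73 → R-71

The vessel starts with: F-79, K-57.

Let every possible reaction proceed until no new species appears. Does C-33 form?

Yes

K-57 and F-79 present → F-58 forms (Rx 7).
K-57 and F-58 present → P-3 forms (Rx 4).
K-57 and P-3 present → H-5 forms (Rx 3).
F-58 and H-5 present → C-33 forms (Rx 2).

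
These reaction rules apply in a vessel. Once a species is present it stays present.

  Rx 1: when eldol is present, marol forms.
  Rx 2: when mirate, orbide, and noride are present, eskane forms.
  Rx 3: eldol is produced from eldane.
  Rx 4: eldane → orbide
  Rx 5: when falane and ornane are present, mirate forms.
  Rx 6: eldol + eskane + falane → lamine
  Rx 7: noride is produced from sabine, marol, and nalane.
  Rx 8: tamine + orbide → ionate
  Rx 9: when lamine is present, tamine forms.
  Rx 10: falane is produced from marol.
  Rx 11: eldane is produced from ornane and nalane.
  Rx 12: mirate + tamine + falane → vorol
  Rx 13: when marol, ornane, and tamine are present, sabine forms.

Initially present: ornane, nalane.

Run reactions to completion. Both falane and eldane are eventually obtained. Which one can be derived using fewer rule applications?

eldane: ornane and nalane present → eldane forms (Rx 11). [1 rule application]
falane: ornane and nalane present → eldane forms (Rx 11). eldane present → eldol forms (Rx 3). eldol present → marol forms (Rx 1). marol present → falane forms (Rx 10). [4 rule applications]
eldane needs fewer.

eldane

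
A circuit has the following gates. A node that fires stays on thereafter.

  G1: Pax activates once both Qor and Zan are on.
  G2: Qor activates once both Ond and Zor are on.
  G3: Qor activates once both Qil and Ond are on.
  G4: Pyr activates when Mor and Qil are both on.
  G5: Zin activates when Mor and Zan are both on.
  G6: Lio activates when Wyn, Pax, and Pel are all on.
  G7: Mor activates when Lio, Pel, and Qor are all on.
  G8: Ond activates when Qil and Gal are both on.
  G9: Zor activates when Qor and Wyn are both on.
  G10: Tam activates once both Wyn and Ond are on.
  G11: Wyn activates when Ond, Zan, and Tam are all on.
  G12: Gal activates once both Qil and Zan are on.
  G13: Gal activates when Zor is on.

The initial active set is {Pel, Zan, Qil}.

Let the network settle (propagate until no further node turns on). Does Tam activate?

No

Tam would need Wyn and Ond (G10), but Wyn never turns on.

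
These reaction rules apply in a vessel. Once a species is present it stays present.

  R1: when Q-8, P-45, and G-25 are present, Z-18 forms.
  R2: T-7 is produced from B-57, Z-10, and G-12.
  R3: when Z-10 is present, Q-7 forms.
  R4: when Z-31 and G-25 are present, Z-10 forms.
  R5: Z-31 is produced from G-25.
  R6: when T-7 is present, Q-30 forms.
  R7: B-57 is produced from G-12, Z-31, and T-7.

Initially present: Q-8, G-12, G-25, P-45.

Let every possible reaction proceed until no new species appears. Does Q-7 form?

Yes

G-25 present → Z-31 forms (R5).
Z-31 and G-25 present → Z-10 forms (R4).
Z-10 present → Q-7 forms (R3).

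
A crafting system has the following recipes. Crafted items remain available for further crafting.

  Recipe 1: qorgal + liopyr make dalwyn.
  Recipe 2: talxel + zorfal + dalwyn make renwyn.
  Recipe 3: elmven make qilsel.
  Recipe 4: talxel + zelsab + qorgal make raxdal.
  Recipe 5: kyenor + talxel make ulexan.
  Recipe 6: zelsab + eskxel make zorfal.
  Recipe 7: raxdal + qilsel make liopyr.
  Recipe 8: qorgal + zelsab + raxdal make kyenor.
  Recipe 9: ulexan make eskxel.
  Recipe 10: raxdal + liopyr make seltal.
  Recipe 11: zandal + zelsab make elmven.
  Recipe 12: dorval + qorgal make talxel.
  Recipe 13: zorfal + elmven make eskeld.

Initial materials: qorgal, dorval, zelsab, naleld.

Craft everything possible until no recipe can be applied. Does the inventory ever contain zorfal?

Using Recipe 12, dorval and qorgal make talxel.
talxel + zelsab + qorgal → raxdal (Recipe 4).
Using Recipe 8, qorgal, zelsab, and raxdal make kyenor.
Using Recipe 5, kyenor and talxel make ulexan.
Using Recipe 9, ulexan makes eskxel.
zelsab + eskxel → zorfal (Recipe 6).

Yes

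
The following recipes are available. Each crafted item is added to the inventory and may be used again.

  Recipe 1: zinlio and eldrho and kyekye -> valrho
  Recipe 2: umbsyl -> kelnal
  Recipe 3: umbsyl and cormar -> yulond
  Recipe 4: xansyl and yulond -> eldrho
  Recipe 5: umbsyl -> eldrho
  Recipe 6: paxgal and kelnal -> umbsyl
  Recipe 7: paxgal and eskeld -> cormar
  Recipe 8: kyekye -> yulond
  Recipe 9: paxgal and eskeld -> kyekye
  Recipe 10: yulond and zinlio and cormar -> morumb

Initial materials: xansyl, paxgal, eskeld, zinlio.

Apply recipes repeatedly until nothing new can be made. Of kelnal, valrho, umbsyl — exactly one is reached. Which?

paxgal and eskeld -> kyekye (Recipe 9).
Using Recipe 8, kyekye makes yulond.
xansyl and yulond -> eldrho (Recipe 4).
zinlio and eldrho and kyekye -> valrho (Recipe 1).
kelnal would need umbsyl (Recipe 2), but umbsyl is never obtained. umbsyl would need paxgal and kelnal (Recipe 6), but kelnal is never obtained.

valrho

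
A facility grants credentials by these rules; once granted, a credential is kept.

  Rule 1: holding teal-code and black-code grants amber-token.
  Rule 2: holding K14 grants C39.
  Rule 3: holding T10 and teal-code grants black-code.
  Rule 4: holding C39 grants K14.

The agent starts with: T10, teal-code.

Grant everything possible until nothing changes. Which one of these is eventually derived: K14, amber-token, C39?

amber-token

Holding T10 and teal-code grants black-code (Rule 3).
Holding teal-code and black-code grants amber-token (Rule 1).
K14 would need C39 (Rule 4), but C39 is never granted. C39 would need K14 (Rule 2), but K14 is never granted.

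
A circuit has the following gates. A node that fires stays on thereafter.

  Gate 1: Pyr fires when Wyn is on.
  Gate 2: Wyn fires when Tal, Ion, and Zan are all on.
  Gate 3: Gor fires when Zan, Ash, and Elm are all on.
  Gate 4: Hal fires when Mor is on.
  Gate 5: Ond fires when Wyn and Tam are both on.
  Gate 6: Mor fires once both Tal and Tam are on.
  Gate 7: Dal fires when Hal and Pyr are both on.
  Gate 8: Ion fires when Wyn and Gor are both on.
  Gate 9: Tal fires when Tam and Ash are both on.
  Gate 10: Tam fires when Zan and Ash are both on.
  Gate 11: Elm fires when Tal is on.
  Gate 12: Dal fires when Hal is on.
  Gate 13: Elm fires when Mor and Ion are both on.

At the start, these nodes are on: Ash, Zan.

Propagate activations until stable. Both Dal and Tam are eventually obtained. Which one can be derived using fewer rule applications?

Tam

Tam: Gate 10: Zan and Ash on → Tam on. [1 rule application]
Dal: Zan and Ash are on, so Tam fires (Gate 10). Tam and Ash are on, so Tal fires (Gate 9). Gate 6: Tal and Tam on → Mor on. Mor is on, so Hal fires (Gate 4). Hal is on, so Dal fires (Gate 12). [5 rule applications]
Tam needs fewer.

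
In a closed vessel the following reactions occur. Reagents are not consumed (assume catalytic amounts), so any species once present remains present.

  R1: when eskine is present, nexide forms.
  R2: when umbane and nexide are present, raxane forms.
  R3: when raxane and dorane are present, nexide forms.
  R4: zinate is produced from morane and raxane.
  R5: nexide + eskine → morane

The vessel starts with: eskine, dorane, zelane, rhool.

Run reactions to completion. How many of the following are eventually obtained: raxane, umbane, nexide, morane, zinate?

eskine present → nexide forms (R1).
nexide and eskine present → morane forms (R5).
raxane would need umbane and nexide (R2), but umbane never forms.
No rule produces umbane, and it is not given.
nexide: reached.
morane: reached.
zinate would need morane and raxane (R4), but raxane never forms.
Reached: nexide and morane — 2 of the 5.

2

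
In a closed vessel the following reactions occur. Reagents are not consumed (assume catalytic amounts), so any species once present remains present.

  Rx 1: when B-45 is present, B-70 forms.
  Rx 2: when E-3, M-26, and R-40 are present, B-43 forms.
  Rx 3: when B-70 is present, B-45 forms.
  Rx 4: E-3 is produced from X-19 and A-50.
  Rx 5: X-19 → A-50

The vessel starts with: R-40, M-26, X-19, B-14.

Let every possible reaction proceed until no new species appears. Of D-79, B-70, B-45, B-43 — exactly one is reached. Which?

X-19 present → A-50 forms (Rx 5).
X-19 and A-50 present → E-3 forms (Rx 4).
E-3, M-26, and R-40 present → B-43 forms (Rx 2).
B-45 would need B-70 (Rx 3), but B-70 never forms. B-70 would need B-45 (Rx 1), but B-45 never forms. No rule produces D-79, and it is not given.

B-43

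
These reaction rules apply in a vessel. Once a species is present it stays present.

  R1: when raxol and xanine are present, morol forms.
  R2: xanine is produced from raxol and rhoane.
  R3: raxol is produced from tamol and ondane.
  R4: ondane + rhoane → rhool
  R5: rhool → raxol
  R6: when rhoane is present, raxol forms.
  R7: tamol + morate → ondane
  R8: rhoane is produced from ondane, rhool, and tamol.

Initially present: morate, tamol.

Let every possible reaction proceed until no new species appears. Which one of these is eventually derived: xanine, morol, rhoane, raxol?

tamol and morate present → ondane forms (R7).
tamol and ondane present → raxol forms (R3).
morol would need raxol and xanine (R1), but xanine never forms. rhoane would need ondane, rhool, and tamol (R8), but rhool never forms. xanine would need raxol and rhoane (R2), but rhoane never forms.

raxol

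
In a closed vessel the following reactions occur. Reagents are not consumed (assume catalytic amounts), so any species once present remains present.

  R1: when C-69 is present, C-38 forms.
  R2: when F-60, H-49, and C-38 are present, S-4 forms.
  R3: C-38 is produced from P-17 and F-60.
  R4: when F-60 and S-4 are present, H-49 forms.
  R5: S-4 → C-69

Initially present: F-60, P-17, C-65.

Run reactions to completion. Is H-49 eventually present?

No

H-49 would need F-60 and S-4 (R4), but S-4 never forms.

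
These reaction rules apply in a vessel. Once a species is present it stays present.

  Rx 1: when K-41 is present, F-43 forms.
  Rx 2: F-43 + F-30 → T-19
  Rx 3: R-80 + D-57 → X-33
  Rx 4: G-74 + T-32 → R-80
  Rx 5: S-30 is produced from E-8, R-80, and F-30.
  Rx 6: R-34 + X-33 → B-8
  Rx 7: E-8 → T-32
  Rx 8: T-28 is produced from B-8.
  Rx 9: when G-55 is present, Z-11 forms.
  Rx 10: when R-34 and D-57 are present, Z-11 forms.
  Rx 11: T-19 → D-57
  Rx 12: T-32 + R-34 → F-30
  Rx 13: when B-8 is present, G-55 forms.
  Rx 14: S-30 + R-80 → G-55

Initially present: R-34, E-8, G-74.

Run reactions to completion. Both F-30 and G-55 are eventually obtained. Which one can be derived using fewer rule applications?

F-30

F-30: E-8 present → T-32 forms (Rx 7). T-32 and R-34 present → F-30 forms (Rx 12). [2 rule applications]
G-55: E-8 present → T-32 forms (Rx 7). T-32 and R-34 present → F-30 forms (Rx 12). G-74 and T-32 present → R-80 forms (Rx 4). E-8, R-80, and F-30 present → S-30 forms (Rx 5). S-30 and R-80 present → G-55 forms (Rx 14). [5 rule applications]
F-30 needs fewer.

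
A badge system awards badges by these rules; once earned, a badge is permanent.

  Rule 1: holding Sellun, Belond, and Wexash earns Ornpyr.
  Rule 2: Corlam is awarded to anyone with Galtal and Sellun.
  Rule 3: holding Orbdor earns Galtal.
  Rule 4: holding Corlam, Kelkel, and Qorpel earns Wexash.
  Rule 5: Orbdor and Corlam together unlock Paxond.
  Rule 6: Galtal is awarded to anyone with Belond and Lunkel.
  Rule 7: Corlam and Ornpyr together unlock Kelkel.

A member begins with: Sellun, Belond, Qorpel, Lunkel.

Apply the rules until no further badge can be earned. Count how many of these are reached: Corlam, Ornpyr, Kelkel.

1

With Belond and Lunkel, Galtal is earned (Rule 6).
With Galtal and Sellun, Corlam is earned (Rule 2).
Corlam: reached.
Ornpyr would need Sellun, Belond, and Wexash (Rule 1), but Wexash is never earned.
Kelkel would need Corlam and Ornpyr (Rule 7), but Ornpyr is never earned.
Reached: Corlam — 1 of the 3.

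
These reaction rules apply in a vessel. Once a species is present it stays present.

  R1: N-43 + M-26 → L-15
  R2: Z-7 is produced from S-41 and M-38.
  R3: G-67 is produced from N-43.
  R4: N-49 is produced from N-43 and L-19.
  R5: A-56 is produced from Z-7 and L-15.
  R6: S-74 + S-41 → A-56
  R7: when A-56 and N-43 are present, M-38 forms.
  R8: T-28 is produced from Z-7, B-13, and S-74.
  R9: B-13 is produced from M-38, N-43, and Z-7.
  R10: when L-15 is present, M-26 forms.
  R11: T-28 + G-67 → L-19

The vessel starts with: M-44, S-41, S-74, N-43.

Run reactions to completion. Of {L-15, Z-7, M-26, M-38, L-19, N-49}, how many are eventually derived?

S-74 and S-41 present → A-56 forms (R6).
N-43 present → G-67 forms (R3).
A-56 and N-43 present → M-38 forms (R7).
S-41 and M-38 present → Z-7 forms (R2).
M-38, N-43, and Z-7 present → B-13 forms (R9).
Z-7, B-13, and S-74 present → T-28 forms (R8).
T-28 and G-67 present → L-19 forms (R11).
N-43 and L-19 present → N-49 forms (R4).
L-15 would need N-43 and M-26 (R1), but M-26 never forms.
Z-7: reached.
M-26 would need L-15 (R10), but L-15 never forms.
M-38: reached.
L-19: reached.
N-49: reached.
Reached: Z-7, M-38, L-19, and N-49 — 4 of the 6.

4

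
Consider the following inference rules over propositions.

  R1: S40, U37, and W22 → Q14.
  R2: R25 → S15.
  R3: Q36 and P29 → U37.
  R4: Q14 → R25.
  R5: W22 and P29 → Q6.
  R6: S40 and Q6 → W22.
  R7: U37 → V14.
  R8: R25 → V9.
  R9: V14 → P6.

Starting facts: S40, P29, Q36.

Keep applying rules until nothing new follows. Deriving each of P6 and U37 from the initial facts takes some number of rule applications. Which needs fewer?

U37: Q36 and P29 hold, so U37 follows (R3). [1 rule application]
P6: Q36 and P29 hold, so U37 follows (R3). U37 holds, so V14 follows (R7). From V14, R9 gives P6. [3 rule applications]
U37 needs fewer.

U37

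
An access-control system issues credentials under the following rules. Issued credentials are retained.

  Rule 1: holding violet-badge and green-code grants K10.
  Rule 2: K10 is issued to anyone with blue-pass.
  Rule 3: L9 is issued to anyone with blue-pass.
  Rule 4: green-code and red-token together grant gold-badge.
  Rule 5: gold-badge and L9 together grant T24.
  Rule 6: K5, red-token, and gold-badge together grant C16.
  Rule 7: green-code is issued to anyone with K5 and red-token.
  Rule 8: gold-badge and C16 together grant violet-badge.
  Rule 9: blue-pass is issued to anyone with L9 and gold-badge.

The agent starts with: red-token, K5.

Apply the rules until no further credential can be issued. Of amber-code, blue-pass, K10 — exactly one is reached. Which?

Holding K5 and red-token grants green-code (Rule 7).
Holding green-code and red-token grants gold-badge (Rule 4).
Holding K5, red-token, and gold-badge grants C16 (Rule 6).
Holding gold-badge and C16 grants violet-badge (Rule 8).
Holding violet-badge and green-code grants K10 (Rule 1).
blue-pass would need L9 and gold-badge (Rule 9), but L9 is never granted. No rule produces amber-code, and it is not given.

K10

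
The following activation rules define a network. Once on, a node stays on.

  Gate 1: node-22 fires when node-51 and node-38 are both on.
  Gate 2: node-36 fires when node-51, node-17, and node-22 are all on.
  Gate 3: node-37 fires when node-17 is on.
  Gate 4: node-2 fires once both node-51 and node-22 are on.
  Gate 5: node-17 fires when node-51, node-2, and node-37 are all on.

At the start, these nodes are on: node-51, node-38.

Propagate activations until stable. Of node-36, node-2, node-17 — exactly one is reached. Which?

node-2

node-51 and node-38 are on, so node-22 fires (Gate 1).
node-51 and node-22 are on, so node-2 fires (Gate 4).
node-36 would need node-51, node-17, and node-22 (Gate 2), but node-17 never turns on. node-17 would need node-51, node-2, and node-37 (Gate 5), but node-37 never turns on.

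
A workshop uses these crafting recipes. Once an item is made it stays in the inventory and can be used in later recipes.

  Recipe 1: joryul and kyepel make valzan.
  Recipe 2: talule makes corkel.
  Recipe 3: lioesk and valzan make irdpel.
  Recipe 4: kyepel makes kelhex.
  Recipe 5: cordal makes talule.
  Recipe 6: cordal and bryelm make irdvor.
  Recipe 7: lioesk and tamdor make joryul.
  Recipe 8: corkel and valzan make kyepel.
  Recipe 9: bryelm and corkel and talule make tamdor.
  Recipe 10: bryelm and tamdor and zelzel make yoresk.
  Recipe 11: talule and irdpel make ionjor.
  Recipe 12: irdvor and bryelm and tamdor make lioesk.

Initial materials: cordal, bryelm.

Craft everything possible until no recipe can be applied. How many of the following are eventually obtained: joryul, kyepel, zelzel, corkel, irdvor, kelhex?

3

cordal and bryelm → irdvor (Recipe 6).
Using Recipe 5, cordal makes talule.
Using Recipe 2, talule makes corkel.
bryelm and corkel and talule → tamdor (Recipe 9).
Using Recipe 12, irdvor, bryelm, and tamdor make lioesk.
Using Recipe 7, lioesk and tamdor make joryul.
joryul: reached.
kyepel would need corkel and valzan (Recipe 8), but valzan is never obtained.
No rule produces zelzel, and it is not given.
corkel: reached.
irdvor: reached.
kelhex would need kyepel (Recipe 4), but kyepel is never obtained.
Reached: joryul, corkel, and irdvor — 3 of the 6.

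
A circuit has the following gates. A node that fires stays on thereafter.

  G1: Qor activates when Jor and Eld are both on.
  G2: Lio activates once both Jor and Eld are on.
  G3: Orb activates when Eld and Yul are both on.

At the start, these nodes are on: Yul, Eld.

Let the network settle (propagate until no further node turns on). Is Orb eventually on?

Yes

Eld and Yul are on, so Orb activates (G3).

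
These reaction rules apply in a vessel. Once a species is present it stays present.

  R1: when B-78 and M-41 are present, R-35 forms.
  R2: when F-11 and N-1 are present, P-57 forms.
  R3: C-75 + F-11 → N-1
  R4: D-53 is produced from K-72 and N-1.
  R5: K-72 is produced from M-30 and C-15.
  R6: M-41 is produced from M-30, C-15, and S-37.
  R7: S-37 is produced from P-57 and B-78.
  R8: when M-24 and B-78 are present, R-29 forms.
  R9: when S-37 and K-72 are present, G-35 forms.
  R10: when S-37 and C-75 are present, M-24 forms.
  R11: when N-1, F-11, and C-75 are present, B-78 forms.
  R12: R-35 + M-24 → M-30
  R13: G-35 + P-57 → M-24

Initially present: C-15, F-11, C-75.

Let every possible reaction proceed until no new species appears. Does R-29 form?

Yes

C-75 and F-11 present → N-1 forms (R3).
N-1, F-11, and C-75 present → B-78 forms (R11).
F-11 and N-1 present → P-57 forms (R2).
P-57 and B-78 present → S-37 forms (R7).
S-37 and C-75 present → M-24 forms (R10).
M-24 and B-78 present → R-29 forms (R8).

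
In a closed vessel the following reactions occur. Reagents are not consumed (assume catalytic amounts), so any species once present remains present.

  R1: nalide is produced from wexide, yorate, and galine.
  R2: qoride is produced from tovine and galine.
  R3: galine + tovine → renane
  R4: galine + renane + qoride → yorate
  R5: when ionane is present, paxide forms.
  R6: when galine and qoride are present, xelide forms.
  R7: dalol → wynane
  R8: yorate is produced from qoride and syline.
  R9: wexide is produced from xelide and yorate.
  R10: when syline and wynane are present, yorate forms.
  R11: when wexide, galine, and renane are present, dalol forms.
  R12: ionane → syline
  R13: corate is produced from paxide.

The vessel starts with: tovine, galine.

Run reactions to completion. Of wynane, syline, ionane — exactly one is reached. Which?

wynane

galine and tovine present → renane forms (R3).
tovine and galine present → qoride forms (R2).
galine and qoride present → xelide forms (R6).
galine, renane, and qoride present → yorate forms (R4).
xelide and yorate present → wexide forms (R9).
wexide, galine, and renane present → dalol forms (R11).
dalol present → wynane forms (R7).
syline would need ionane (R12), but ionane never forms. No rule produces ionane, and it is not given.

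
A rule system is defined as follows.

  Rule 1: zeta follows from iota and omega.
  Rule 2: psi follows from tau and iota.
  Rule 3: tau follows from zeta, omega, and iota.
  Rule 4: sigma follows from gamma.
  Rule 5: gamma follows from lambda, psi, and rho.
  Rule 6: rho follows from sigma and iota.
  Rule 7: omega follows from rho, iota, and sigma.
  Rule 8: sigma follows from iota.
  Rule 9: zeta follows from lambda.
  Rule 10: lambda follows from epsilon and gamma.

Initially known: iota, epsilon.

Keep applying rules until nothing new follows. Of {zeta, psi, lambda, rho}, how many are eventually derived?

From iota, Rule 8 gives sigma.
From sigma and iota, Rule 6 gives rho.
From rho, iota, and sigma, Rule 7 gives omega.
iota and omega hold, so zeta follows (Rule 1).
zeta, omega, and iota hold, so tau follows (Rule 3).
From tau and iota, Rule 2 gives psi.
zeta: reached.
psi: reached.
lambda would need epsilon and gamma (Rule 10), but gamma is never established.
rho: reached.
Reached: zeta, psi, and rho — 3 of the 4.

3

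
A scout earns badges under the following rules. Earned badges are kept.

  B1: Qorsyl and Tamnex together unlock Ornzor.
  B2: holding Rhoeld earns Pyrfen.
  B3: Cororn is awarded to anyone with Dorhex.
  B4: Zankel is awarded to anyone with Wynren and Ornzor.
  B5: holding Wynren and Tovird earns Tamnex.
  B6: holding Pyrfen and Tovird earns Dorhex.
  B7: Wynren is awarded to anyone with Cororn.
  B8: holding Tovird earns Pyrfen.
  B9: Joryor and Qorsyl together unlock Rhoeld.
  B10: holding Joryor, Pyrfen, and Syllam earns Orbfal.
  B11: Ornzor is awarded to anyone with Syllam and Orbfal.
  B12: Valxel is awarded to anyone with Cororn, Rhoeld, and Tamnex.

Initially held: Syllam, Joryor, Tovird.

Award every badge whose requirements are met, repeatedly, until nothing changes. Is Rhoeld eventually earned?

No

Rhoeld would need Joryor and Qorsyl (B9), but Qorsyl is never earned.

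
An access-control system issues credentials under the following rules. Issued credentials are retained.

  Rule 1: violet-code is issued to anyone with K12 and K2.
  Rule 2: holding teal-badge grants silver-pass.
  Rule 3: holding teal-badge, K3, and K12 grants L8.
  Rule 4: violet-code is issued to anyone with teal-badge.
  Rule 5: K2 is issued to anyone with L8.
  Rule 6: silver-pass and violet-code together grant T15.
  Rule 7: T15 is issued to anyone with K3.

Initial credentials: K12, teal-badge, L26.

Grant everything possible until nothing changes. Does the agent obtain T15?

Holding teal-badge grants violet-code (Rule 4).
Holding teal-badge grants silver-pass (Rule 2).
Holding silver-pass and violet-code grants T15 (Rule 6).

Yes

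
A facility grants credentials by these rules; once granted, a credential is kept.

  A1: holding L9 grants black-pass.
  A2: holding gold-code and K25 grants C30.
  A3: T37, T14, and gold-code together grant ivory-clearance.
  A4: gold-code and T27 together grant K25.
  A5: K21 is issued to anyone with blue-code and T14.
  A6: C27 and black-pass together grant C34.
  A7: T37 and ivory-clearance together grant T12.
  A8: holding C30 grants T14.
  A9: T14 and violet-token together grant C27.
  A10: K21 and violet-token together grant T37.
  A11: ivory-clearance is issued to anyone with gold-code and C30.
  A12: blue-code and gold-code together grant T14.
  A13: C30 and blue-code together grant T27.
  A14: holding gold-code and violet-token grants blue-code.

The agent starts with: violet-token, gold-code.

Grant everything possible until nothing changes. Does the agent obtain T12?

Yes

Holding gold-code and violet-token grants blue-code (A14).
Holding blue-code and gold-code grants T14 (A12).
Holding blue-code and T14 grants K21 (A5).
Holding K21 and violet-token grants T37 (A10).
Holding T37, T14, and gold-code grants ivory-clearance (A3).
Holding T37 and ivory-clearance grants T12 (A7).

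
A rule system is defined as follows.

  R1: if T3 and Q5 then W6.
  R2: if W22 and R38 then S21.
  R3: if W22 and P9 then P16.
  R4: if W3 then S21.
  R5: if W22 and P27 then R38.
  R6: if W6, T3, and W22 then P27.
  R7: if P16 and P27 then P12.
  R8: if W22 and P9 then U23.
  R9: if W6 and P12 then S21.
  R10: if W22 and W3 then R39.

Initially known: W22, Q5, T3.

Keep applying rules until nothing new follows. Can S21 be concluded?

Yes

T3 and Q5 hold, so W6 follows (R1).
From W6, T3, and W22, R6 gives P27.
From W22 and P27, R5 gives R38.
From W22 and R38, R2 gives S21.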